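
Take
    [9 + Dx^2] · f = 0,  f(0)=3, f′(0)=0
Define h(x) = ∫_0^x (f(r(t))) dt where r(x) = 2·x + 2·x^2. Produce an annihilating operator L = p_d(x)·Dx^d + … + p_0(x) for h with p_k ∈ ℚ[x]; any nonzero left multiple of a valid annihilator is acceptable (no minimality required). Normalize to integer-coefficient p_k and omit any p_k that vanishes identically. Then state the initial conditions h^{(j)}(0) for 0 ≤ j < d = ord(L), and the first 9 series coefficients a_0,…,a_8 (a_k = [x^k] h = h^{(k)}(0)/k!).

f: a_k = 3, 0, -27/2, 0, 81/8, 0, -243/80, 0, 2187/4480, …
f∘r: x↦r, Dx↦Dx/r' in L_f ⇒ L₀.
∫: right-multiply L₀ by Dx.
L = (36 + 216·x + 432·x^2 + 288·x^3)·Dx - 2·Dx^2 + (1 + 2·x)·Dx^3  (order 3).
h: a_k = 0, 3, 0, -18, -27, 108/5, 108, 3888/35, -324/5, …
ICs: h(0) = 0, h′(0) = 3, h′′(0) = 0.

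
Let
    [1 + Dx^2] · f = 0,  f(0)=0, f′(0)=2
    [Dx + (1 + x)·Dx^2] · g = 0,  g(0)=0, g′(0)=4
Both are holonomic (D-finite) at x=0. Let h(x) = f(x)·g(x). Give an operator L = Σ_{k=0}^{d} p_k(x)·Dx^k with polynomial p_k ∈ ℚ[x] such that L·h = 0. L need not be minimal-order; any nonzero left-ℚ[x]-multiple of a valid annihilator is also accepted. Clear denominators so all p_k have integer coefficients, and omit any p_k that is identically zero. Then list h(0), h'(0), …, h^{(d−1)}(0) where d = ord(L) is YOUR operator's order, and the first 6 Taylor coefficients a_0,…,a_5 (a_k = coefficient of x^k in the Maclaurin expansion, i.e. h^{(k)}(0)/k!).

f: a_k = 0, 2, 0, -1/3, 0, 1/60, …
g: a_k = 0, 4, -2, 4/3, -1, 4/5, …
h₀=f·g: eliminate ⇒ L₀, order ≤ 2·2.
L = (-3 + 6·x + 19·x^2 + 16·x^3 + 4·x^4) + (4 + 20·x + 24·x^2 + 8·x^3)·Dx + (20·x + 42·x^2 + 32·x^3 + 8·x^4)·Dx^2 + (4 + 20·x + 24·x^2 + 8·x^3)·Dx^3 + (3 + 14·x + 23·x^2 + 16·x^3 + 4·x^4)·Dx^4  (order 4).
h: a_k = 0, 0, 8, -4, 4/3, -4/3, …
ICs: h(0) = 0, h′(0) = 0, h′′(0) = 16, h′′′(0) = -24.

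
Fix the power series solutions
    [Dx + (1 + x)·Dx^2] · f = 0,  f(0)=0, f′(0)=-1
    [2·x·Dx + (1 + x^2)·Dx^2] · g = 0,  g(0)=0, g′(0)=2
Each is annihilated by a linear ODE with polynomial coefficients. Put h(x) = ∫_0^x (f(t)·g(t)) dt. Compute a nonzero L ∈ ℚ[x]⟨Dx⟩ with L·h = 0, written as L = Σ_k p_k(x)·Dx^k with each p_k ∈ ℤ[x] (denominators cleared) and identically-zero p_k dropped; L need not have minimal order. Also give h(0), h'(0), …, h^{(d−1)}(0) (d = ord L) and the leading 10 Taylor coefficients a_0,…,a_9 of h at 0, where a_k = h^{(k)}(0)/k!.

L = (24 + 44·x + 80·x^2 + 156·x^3 + 120·x^4 + 52·x^5 + 4·x^7)·Dx^2 + (18 + 124·x + 308·x^2 + 484·x^3 + 544·x^4 + 372·x^5 + 140·x^6 + 12·x^7 + 14·x^8)·Dx^3 + (12 + 64·x + 192·x^2 + 312·x^3 + 360·x^4 + 312·x^5 + 192·x^6 + 72·x^7 + 12·x^8 + 8·x^9)·Dx^4 + (5 + 18·x + 37·x^2 + 56·x^3 + 66·x^4 + 60·x^5 + 42·x^6 + 24·x^7 + 9·x^8 + 2·x^9 + x^10)·Dx^5  (order 5).
h: a_k = 0, 0, 0, -2/3, 1/4, 0, 1/36, -26/315, 11/240, 0, …
ICs: h(0) = 0, h′(0) = 0, h′′(0) = 0, h′′′(0) = -4, h′′′′(0) = 6.

f: a_k = 0, -1, 1/2, -1/3, 1/4, -1/5, 1/6, -1/7, 1/8, -1/9, …
g: a_k = 0, 2, 0, -2/3, 0, 2/5, 0, -2/7, 0, 2/9, …
Sym-product of L_f,L_g gives L₀ (≤ ord 4).
h=∫h₀ ⇒ L = L₀·Dx.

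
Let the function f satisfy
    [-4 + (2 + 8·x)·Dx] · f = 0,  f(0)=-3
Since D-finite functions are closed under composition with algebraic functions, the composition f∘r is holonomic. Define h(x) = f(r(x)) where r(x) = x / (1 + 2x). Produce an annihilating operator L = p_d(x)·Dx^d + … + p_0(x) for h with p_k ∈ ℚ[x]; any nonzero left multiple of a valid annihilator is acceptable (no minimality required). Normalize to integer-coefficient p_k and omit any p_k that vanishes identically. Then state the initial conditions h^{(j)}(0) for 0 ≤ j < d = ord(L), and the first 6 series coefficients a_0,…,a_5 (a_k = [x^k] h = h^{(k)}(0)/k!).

L = -2 + (1 + 8·x + 12·x^2)·Dx  (order 1).
h: a_k = -3, -6, 18, -60, 222, -900, …
ICs: h(0) = -3.

f: a_k = -3, -6, 6, -12, 30, -84, …
L₀ from L_f via x↦r, Dx↦r'^{-1}Dx.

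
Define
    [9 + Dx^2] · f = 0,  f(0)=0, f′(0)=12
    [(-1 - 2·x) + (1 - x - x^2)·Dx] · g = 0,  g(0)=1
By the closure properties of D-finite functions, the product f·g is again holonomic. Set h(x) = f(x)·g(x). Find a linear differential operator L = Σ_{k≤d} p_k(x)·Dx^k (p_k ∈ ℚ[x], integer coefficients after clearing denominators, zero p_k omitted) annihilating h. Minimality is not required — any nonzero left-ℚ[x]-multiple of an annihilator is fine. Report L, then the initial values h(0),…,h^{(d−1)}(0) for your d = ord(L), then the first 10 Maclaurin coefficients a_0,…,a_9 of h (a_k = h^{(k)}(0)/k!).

f: a_k = 0, 12, 0, -18, 0, 81/10, 0, -243/140, 0, 243/1120, …
g: a_k = 1, 1, 2, 3, 5, 8, 13, 21, 34, 55, …
f·g: L₀ = L_f ⊗_s L_g, ord ≤ 2·1.
L = (-7 + 9·x + 9·x^2) + (2 + 4·x)·Dx + (-1 + x + x^2)·Dx^2  (order 2).
h: a_k = 0, 12, 12, 6, 18, 321/10, 501/10, 2253/28, 18279/140, 47319/224, …
ICs: h(0) = 0, h′(0) = 12.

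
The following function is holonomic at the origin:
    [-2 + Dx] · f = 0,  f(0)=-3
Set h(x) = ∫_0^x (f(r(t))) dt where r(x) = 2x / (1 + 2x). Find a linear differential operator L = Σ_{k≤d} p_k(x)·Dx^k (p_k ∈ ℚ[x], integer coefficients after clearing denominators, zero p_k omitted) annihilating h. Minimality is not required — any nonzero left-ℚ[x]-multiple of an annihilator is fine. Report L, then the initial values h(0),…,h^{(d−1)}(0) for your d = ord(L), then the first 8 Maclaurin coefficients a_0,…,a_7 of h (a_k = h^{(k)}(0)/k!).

f: a_k = -3, -6, -6, -4, -2, -4/5, -4/15, -8/105, …
f∘r: x↦r, Dx↦Dx/r' in L_f ⇒ L₀.
Integrate: L := L₀·Dx.
L = -4·Dx + (1 + 4·x + 4·x^2)·Dx^2  (order 2).
h: a_k = 0, -3, -6, 0, 4, -32/5, 32/5, -256/105, …
ICs: h(0) = 0, h′(0) = -3.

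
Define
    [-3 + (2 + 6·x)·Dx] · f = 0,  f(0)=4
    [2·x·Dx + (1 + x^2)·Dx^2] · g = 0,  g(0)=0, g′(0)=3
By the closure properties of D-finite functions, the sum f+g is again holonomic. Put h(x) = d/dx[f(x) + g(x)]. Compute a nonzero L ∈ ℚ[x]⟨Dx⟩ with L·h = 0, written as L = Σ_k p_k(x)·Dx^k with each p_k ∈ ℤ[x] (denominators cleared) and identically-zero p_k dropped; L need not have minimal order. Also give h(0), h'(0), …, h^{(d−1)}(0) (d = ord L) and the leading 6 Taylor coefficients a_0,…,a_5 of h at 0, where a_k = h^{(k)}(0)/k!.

L = (-12 - 90·x + 36·x^2 + 54·x^3) + (-35 - 48·x - 102·x^2 + 144·x^3 + 189·x^4)·Dx + (-6 - 10·x + 36·x^2 + 44·x^3 + 42·x^4 + 54·x^5)·Dx^2  (order 2).
h: a_k = 9, -9, 69/4, -405/8, 8697/64, -45927/128, …
ICs: h(0) = 9, h′(0) = -9.

f: a_k = 4, 6, -9/2, 27/4, -405/32, 1701/64, …
g: a_k = 0, 3, 0, -1, 0, 3/5, …
Weyl lclm of L_f,L_g ⇒ L₀ (ord ≤ 3).
Differentiate: ansatz ord ≤ ord L₀ ⇒ L.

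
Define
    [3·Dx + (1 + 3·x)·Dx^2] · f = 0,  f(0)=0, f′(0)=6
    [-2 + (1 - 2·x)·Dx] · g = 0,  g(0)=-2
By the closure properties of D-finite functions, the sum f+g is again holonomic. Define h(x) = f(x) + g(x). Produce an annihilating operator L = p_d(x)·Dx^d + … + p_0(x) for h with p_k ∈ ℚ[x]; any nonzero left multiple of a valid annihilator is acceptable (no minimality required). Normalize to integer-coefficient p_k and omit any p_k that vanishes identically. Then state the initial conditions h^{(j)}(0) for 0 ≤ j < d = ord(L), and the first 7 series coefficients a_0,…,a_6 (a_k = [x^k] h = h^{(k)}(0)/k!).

L = (-144 - 72·x)·Dx + (-6 - 216·x - 144·x^2)·Dx^2 + (7 + 13·x - 36·x^2 - 36·x^3)·Dx^3  (order 3).
h: a_k = -2, 2, -17, 2, -145/2, 166/5, -371, …
ICs: h(0) = -2, h′(0) = 2, h′′(0) = -34.

f: a_k = 0, 6, -9, 18, -81/2, 486/5, -243, …
g: a_k = -2, -4, -8, -16, -32, -64, -128, …
Sum ⇒ L₀ = lclm(L_f,L_g) in ℚ(x)⟨Dx⟩.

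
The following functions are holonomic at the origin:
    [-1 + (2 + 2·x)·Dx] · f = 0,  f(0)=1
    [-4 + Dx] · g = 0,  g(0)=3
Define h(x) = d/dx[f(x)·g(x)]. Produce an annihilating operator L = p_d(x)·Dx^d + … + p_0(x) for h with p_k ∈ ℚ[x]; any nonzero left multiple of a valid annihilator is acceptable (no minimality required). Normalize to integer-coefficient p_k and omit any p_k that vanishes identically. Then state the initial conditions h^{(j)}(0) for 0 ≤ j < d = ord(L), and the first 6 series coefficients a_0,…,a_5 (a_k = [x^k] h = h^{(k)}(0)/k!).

f: a_k = 1, 1/2, -1/8, 1/16, -5/128, 7/256, …
g: a_k = 3, 12, 24, 32, 32, 128/5, …
Sym-product of L_f,L_g gives L₀ (≤ ord 1).
Differentiate: ansatz ord ≤ ord L₀ ⇒ L.
L = (79 + 144·x + 64·x^2) + (-18 - 34·x - 16·x^2)·Dx  (order 1).
h: a_k = 27/2, 237/4, 2049/16, 5841/32, 49553/256, 417727/2560, …
ICs: h(0) = 27/2.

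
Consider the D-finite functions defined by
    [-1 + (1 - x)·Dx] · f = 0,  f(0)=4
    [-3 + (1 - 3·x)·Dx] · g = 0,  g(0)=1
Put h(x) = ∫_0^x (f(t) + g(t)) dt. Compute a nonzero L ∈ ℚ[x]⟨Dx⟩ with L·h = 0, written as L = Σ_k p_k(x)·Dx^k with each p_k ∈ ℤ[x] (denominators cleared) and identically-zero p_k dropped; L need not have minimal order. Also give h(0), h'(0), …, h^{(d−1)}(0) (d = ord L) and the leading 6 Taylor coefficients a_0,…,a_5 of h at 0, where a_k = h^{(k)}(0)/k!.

L = -6·Dx + (8 - 12·x)·Dx^2 + (-1 + 4·x - 3·x^2)·Dx^3  (order 3).
h: a_k = 0, 5, 7/2, 13/3, 31/4, 17, …
ICs: h(0) = 0, h′(0) = 5, h′′(0) = 7.

f: a_k = 4, 4, 4, 4, 4, 4, …
g: a_k = 1, 3, 9, 27, 81, 243, …
f+g: L₀ = lclm(L_f,L_g), ord ≤ 1+1.
h=∫₀ˣh₀: take L = L₀·Dx.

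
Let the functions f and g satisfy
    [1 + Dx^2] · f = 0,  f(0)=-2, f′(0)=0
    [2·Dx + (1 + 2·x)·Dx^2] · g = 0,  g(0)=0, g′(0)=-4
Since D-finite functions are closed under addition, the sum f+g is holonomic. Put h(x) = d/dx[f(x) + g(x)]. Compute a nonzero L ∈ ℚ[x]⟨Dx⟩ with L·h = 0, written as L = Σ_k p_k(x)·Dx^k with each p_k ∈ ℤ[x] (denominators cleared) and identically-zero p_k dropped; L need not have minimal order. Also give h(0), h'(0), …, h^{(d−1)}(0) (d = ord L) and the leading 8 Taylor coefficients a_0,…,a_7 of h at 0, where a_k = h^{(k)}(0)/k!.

L = (50 + 8·x + 8·x^2) + (9 + 22·x + 12·x^2 + 8·x^3)·Dx + (50 + 8·x + 8·x^2)·Dx^2 + (9 + 22·x + 12·x^2 + 8·x^3)·Dx^3  (order 3).
h: a_k = -4, 10, -16, 95/3, -64, 7681/60, -256, 1290239/2520, …
ICs: h(0) = -4, h′(0) = 10, h′′(0) = -32.

f: a_k = -2, 0, 1, 0, -1/12, 0, 1/360, 0, …
g: a_k = 0, -4, 4, -16/3, 8, -64/5, 64/3, -256/7, …
Sum ⇒ L₀ = lclm(L_f,L_g) in ℚ(x)⟨Dx⟩.
h=h₀': d/dx-closure on L₀ ⇒ L.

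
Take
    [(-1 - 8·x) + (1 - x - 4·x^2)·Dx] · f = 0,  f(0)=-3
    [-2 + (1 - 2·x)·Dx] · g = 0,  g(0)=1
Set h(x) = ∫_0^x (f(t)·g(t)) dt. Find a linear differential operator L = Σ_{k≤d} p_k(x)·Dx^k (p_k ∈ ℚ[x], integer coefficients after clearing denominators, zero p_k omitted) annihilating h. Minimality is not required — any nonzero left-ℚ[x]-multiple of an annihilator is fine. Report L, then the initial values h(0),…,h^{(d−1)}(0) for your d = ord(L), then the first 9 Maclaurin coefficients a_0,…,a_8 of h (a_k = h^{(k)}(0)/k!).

L = (-3 - 4·x + 24·x^2)·Dx + (1 - 3·x - 2·x^2 + 8·x^3)·Dx^2  (order 2).
h: a_k = 0, -3, -9/2, -11, -93/4, -273/5, -247/2, -2025/7, -5373/8, …
ICs: h(0) = 0, h′(0) = -3.

f: a_k = -3, -3, -15, -27, -87, -195, -543, -1323, -3495, …
g: a_k = 1, 2, 4, 8, 16, 32, 64, 128, 256, …
f·g: L₀ = L_f ⊗_s L_g, ord ≤ 1·1.
Integrate: L := L₀·Dx.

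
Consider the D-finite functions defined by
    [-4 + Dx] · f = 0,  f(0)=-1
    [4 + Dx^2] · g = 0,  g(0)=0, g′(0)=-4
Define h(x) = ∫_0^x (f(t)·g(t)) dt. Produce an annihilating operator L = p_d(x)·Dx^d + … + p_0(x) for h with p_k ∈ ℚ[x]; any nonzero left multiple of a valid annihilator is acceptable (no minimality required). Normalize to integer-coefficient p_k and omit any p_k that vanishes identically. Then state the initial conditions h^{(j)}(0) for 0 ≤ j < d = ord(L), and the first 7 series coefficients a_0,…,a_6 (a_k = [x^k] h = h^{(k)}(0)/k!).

f: a_k = -1, -4, -8, -32/3, -32/3, -128/15, -256/45, …
g: a_k = 0, -4, 0, 8/3, 0, -8/15, 0, …
Product ⇒ symmetric product L₀, ord ≤ 2.
Integrate: L := L₀·Dx.
L = 20·Dx - 8·Dx^2 + Dx^3  (order 3).
h: a_k = 0, 0, 2, 16/3, 22/3, 32/5, 164/45, …
ICs: h(0) = 0, h′(0) = 0, h′′(0) = 4.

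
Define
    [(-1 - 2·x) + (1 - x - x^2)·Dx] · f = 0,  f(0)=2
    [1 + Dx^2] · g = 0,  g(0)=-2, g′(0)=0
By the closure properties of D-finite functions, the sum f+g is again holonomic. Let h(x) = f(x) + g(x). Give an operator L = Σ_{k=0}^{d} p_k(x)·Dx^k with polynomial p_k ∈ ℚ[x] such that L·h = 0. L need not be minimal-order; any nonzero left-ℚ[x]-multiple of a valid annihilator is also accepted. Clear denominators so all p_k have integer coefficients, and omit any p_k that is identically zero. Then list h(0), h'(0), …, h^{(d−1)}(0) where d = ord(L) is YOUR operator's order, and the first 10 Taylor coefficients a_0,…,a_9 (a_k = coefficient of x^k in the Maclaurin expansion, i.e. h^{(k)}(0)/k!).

f: a_k = 2, 2, 4, 6, 10, 16, 26, 42, 68, 110, …
g: a_k = -2, 0, 1, 0, -1/12, 0, 1/360, 0, -1/20160, 0, …
Sum ⇒ L₀ = lclm(L_f,L_g) in ℚ(x)⟨Dx⟩.
L = (19 + 48·x + 31·x^2 + 24·x^3 + 5·x^4 + 2·x^5) + (-5 + x + 4·x^2 + 7·x^3 + 6·x^4 + 3·x^5 + x^6)·Dx + (19 + 48·x + 31·x^2 + 24·x^3 + 5·x^4 + 2·x^5)·Dx^2 + (-5 + x + 4·x^2 + 7·x^3 + 6·x^4 + 3·x^5 + x^6)·Dx^3  (order 3).
h: a_k = 0, 2, 5, 6, 119/12, 16, 9361/360, 42, 1370879/20160, 110, …
ICs: h(0) = 0, h′(0) = 2, h′′(0) = 10.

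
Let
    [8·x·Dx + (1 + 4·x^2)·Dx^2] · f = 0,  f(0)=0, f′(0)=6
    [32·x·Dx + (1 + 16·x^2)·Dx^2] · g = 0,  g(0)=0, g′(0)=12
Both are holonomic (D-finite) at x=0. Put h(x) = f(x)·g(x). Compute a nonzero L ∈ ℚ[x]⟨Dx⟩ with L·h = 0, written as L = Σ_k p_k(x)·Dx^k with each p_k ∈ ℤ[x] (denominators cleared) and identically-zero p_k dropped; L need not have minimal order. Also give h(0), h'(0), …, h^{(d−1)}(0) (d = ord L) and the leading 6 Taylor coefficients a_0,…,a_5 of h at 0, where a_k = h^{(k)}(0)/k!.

L = (-1536·x - 51200·x^3 - 262144·x^5 + 655360·x^7 + 6291456·x^9)·Dx + (-80 - 6592·x^2 - 92160·x^4 - 229376·x^6 + 2293760·x^8 + 9437184·x^10)·Dx^2 + (-160·x - 4480·x^3 - 30720·x^5 + 69632·x^7 + 1310720·x^9 + 3145728·x^11)·Dx^3 + (-1 - 40·x^2 - 464·x^4 + 29696·x^8 + 163840·x^10 + 262144·x^12)·Dx^4  (order 4).
h: a_k = 0, 0, 72, 0, -480, 0, …
ICs: h(0) = 0, h′(0) = 0, h′′(0) = 144, h′′′(0) = 0.

f: a_k = 0, 6, 0, -8, 0, 96/5, …
g: a_k = 0, 12, 0, -64, 0, 3072/5, …
L₀ := L_f ⊗_s L_g (sym. prod.), ord ≤ 4.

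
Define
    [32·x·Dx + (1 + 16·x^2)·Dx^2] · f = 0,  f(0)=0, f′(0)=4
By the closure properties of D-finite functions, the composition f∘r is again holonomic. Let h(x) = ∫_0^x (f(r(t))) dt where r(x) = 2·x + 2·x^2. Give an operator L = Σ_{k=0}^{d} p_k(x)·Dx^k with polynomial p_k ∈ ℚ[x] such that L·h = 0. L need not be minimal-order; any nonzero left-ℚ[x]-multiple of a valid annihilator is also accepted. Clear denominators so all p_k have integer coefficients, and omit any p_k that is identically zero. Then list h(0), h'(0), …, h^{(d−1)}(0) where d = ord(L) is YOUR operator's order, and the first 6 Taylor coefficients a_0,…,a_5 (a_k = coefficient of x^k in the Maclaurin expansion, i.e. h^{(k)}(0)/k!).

L = (-2 + 128·x + 512·x^2 + 768·x^3 + 384·x^4)·Dx^2 + (1 + 2·x + 64·x^2 + 256·x^3 + 320·x^4 + 128·x^5)·Dx^3  (order 3).
h: a_k = 0, 0, 4, 8/3, -128/3, -512/5, …
ICs: h(0) = 0, h′(0) = 0, h′′(0) = 8.

f: a_k = 0, 4, 0, -64/3, 0, 1024/5, …
L₀ from L_f via x↦r, Dx↦r'^{-1}Dx.
∫: right-multiply L₀ by Dx.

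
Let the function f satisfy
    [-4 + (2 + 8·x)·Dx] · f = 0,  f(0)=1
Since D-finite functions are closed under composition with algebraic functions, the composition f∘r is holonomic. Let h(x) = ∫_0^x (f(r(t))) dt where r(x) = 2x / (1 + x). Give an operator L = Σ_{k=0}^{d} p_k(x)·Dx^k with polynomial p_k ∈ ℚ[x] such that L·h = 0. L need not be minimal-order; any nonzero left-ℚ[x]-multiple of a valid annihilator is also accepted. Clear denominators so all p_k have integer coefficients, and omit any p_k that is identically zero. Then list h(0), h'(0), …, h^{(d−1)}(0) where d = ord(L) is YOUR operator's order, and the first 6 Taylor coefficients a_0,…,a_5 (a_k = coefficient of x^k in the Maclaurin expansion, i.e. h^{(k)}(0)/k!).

f: a_k = 1, 2, -2, 4, -10, 28, …
L₀ from L_f via x↦r, Dx↦r'^{-1}Dx.
h=∫h₀ ⇒ L = L₀·Dx.
L = -4·Dx + (1 + 10·x + 9·x^2)·Dx^2  (order 2).
h: a_k = 0, 1, 2, -4, 13, -284/5, …
ICs: h(0) = 0, h′(0) = 1.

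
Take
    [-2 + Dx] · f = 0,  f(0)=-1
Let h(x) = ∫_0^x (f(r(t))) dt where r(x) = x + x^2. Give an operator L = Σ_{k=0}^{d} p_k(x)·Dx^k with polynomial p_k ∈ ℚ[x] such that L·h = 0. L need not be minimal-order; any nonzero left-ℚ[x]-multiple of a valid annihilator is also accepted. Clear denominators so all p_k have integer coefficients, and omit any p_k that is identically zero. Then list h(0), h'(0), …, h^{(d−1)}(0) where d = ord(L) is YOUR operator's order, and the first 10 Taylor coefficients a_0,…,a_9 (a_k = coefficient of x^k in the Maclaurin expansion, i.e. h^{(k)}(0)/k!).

f: a_k = -1, -2, -2, -4/3, -2/3, -4/15, -4/45, -8/315, -2/315, -4/2835, …
h₀=f(r): pull back L_f along r ⇒ L₀.
h=∫h₀ ⇒ L = L₀·Dx.
L = (-2 - 4·x)·Dx + Dx^2  (order 2).
h: a_k = 0, -1, -1, -4/3, -4/3, -4/3, -52/45, -304/315, -232/315, -1528/2835, …
ICs: h(0) = 0, h′(0) = -1.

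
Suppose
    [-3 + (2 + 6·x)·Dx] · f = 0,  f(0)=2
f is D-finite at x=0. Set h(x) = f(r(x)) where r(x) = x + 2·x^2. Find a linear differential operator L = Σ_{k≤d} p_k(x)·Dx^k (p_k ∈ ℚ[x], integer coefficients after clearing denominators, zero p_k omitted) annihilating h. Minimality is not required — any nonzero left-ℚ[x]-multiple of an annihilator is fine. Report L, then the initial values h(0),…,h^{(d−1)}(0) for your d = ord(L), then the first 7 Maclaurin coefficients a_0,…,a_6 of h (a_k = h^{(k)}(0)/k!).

f: a_k = 2, 3, -9/4, 27/8, -405/64, 1701/128, -15309/512, …
L₀ from L_f via x↦r, Dx↦r'^{-1}Dx.
L = (-3 - 12·x) + (2 + 6·x + 12·x^2)·Dx  (order 1).
h: a_k = 2, 3, 15/4, -45/8, 315/64, 405/128, -11205/512, …
ICs: h(0) = 2.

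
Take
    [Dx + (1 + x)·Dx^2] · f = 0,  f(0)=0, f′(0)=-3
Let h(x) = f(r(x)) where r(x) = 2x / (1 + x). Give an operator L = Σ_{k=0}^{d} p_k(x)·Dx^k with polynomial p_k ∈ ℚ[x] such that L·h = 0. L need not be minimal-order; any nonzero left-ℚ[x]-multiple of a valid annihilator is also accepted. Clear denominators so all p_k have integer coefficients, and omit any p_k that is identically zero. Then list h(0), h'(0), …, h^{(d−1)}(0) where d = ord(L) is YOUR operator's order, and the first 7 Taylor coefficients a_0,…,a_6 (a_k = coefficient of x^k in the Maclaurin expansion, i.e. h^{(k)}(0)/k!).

L = (4 + 6·x)·Dx + (1 + 4·x + 3·x^2)·Dx^2  (order 2).
h: a_k = 0, -6, 12, -26, 60, -726/5, 364, …
ICs: h(0) = 0, h′(0) = -6.

f: a_k = 0, -3, 3/2, -1, 3/4, -3/5, 1/2, …
f∘r: x↦r, Dx↦Dx/r' in L_f ⇒ L₀.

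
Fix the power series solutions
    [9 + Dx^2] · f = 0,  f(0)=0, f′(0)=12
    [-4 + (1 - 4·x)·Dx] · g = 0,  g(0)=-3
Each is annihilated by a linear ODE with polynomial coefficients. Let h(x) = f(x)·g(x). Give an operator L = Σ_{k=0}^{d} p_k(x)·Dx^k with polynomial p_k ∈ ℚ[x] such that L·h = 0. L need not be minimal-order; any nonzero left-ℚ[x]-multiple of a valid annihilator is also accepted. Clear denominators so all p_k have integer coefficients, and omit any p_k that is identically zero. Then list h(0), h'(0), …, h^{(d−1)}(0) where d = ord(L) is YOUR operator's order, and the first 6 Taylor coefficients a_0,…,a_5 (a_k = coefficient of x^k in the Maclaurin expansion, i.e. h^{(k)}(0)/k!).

f: a_k = 0, 12, 0, -18, 0, 81/10, …
g: a_k = -3, -12, -48, -192, -768, -3072, …
h₀=f·g: eliminate ⇒ L₀, order ≤ 2·1.
L = (-9 + 36·x) + 8·Dx + (-1 + 4·x)·Dx^2  (order 2).
h: a_k = 0, -36, -144, -522, -2088, -83763/10, …
ICs: h(0) = 0, h′(0) = -36.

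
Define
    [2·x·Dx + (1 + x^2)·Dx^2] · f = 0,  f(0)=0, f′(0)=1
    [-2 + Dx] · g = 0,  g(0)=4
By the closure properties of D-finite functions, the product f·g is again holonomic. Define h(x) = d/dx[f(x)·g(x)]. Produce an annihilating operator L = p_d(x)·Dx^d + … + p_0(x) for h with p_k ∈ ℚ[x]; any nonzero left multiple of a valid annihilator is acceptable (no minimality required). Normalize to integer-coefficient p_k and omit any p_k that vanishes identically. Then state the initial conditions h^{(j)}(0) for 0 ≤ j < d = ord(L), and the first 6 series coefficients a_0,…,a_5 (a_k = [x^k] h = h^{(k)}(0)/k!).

L = (2 - 8·x + 14·x^2 - 8·x^3 + 4·x^4) + (-3 + 6·x - 11·x^2 + 6·x^3 - 4·x^4)·Dx + (1 - x + 2·x^2 - x^3 + x^4)·Dx^2  (order 2).
h: a_k = 4, 16, 20, 32/3, 4, 16/3, …
ICs: h(0) = 4, h′(0) = 16.

f: a_k = 0, 1, 0, -1/3, 0, 1/5, …
g: a_k = 4, 8, 8, 16/3, 8/3, 16/15, …
L₀ := L_f ⊗_s L_g (sym. prod.), ord ≤ 2.
Derive L from L₀ (diff closure).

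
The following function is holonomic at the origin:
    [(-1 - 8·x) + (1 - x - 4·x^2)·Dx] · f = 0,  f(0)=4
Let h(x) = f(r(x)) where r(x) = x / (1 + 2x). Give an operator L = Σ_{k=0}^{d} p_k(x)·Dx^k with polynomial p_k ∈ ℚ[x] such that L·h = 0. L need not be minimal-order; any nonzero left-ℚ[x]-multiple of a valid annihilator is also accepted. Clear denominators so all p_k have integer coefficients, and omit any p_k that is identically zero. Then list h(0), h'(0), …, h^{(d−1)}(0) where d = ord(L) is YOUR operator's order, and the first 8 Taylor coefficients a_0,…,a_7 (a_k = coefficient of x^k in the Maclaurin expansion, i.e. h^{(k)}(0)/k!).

f: a_k = 4, 4, 20, 36, 116, 260, 724, 1764, …
Substitute x→r, Dx→(1/r')Dx; clear ⇒ L₀.
L = (1 + 10·x) + (-1 - 5·x - 4·x^2 + 4·x^3)·Dx  (order 1).
h: a_k = 4, 4, 12, -28, 108, -380, 1356, -4828, …
ICs: h(0) = 4.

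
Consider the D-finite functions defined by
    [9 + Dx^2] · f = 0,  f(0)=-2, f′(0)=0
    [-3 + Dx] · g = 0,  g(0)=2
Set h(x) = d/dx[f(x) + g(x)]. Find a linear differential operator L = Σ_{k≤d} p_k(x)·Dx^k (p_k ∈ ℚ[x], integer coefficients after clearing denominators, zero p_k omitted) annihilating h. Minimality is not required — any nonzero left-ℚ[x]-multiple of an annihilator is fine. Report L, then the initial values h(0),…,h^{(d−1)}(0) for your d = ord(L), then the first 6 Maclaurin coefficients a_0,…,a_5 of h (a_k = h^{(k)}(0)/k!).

f: a_k = -2, 0, 9, 0, -27/4, 0, …
g: a_k = 2, 6, 9, 9, 27/4, 81/20, …
h₀=f+g: left-lcm gives L₀, ord ≤ 3.
h₀' ⇒ L via d/dx closure of L₀.
L = 27 - 9·Dx + 3·Dx^2 - Dx^3  (order 3).
h: a_k = 6, 36, 27, 0, 81/4, 243/10, …
ICs: h(0) = 6, h′(0) = 36, h′′(0) = 54.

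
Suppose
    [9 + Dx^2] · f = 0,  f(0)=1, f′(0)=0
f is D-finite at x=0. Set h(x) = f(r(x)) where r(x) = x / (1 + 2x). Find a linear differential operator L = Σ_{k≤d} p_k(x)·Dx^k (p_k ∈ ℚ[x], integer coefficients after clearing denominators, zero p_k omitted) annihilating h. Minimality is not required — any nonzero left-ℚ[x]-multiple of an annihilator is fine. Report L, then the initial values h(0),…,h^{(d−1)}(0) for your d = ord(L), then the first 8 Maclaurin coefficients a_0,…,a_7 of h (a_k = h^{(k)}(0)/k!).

f: a_k = 1, 0, -9/2, 0, 27/8, 0, -81/80, 0, …
f∘r: x↦r, Dx↦Dx/r' in L_f ⇒ L₀.
L = 9 + (4 + 24·x + 48·x^2 + 32·x^3)·Dx + (1 + 8·x + 24·x^2 + 32·x^3 + 16·x^4)·Dx^2  (order 2).
h: a_k = 1, 0, -9/2, 18, -405/8, 117, -18081/80, 6723/20, …
ICs: h(0) = 1, h′(0) = 0.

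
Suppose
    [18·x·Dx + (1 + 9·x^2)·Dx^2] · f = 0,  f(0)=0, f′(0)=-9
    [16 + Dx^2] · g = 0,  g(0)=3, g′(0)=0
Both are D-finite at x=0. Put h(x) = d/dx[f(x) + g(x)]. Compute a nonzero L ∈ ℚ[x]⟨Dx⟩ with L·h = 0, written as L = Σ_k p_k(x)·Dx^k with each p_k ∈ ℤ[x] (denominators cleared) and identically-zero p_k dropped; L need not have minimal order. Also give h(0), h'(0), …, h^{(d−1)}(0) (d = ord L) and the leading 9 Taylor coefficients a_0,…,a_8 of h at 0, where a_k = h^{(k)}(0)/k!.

L = (-13248·x + 181440·x^3 + 186624·x^5) + (-16 + 6048·x^2 + 66096·x^4 + 93312·x^6)·Dx + (-828·x + 11340·x^3 + 11664·x^5)·Dx^2 + (-1 + 378·x^2 + 4131·x^4 + 5832·x^6)·Dx^3  (order 3).
h: a_k = -9, -48, 81, 128, -729, -512/5, 6561, 4096/105, -59049, …
ICs: h(0) = -9, h′(0) = -48, h′′(0) = 162.

f: a_k = 0, -9, 0, 27, 0, -729/5, 0, 6561/7, 0, …
g: a_k = 3, 0, -24, 0, 32, 0, -256/15, 0, 512/105, …
Sum ⇒ L₀ = lclm(L_f,L_g) in ℚ(x)⟨Dx⟩.
h₀' ⇒ L via d/dx closure of L₀.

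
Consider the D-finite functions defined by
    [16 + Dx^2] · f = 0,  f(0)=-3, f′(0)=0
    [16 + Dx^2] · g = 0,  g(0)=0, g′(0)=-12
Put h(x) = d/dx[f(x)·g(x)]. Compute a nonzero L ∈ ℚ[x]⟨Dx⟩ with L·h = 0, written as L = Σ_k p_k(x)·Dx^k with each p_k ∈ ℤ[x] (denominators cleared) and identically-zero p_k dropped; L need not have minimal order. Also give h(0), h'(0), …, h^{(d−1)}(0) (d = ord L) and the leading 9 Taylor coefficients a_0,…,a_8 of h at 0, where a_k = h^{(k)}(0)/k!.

L = 64 + Dx^2  (order 2).
h: a_k = 36, 0, -1152, 0, 6144, 0, -65536/5, 0, 524288/35, …
ICs: h(0) = 36, h′(0) = 0.

f: a_k = -3, 0, 24, 0, -32, 0, 256/15, 0, -512/105, …
g: a_k = 0, -12, 0, 32, 0, -128/5, 0, 1024/105, 0, …
Sym-product of L_f,L_g gives L₀ (≤ ord 4).
Differentiate: ansatz ord ≤ ord L₀ ⇒ L.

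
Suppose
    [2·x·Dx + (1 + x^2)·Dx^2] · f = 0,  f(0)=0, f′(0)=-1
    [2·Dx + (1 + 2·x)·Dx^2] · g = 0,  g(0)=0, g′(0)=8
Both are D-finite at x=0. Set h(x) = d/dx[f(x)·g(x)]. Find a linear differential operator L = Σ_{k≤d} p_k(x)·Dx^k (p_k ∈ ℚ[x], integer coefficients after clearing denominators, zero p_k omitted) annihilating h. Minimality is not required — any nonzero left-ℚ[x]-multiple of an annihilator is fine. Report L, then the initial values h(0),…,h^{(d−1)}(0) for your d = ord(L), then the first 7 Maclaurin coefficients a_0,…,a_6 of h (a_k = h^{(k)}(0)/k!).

f: a_k = 0, -1, 0, 1/3, 0, -1/5, 0, …
g: a_k = 0, 8, -8, 32/3, -16, 128/5, -128/3, …
Product ⇒ symmetric product L₀, ord ≤ 4.
Differentiate: ansatz ord ≤ ord L₀ ⇒ L.
L = (24 + 80·x + 88·x^2 + 240·x^3 + 240·x^4 + 208·x^5 + 16·x^7) + (12 + 80·x + 332·x^2 + 608·x^3 + 880·x^4 + 744·x^5 + 560·x^6 + 24·x^7 + 56·x^8)·Dx + (12 + 52·x + 168·x^2 + 372·x^3 + 516·x^4 + 564·x^5 + 384·x^6 + 276·x^7 + 24·x^8 + 32·x^9)·Dx^2 + (2 + 12·x + 34·x^2 + 64·x^3 + 87·x^4 + 96·x^5 + 84·x^6 + 48·x^7 + 33·x^8 + 4·x^9 + 4·x^10)·Dx^3  (order 3).
h: a_k = 0, -16, 24, -32, 200/3, -2128/15, 4088/15, …
ICs: h(0) = 0, h′(0) = -16, h′′(0) = 48.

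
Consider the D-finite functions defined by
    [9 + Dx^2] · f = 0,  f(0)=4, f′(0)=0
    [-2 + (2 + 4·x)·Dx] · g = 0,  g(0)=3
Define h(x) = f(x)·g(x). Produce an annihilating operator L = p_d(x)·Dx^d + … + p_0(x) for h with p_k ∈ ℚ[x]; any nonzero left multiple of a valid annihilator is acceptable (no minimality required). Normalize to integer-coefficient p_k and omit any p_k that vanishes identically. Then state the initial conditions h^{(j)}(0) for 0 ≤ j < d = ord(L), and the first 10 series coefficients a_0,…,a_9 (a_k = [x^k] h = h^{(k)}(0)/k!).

L = (12 + 36·x + 36·x^2) + (-2 - 4·x)·Dx + (1 + 4·x + 4·x^2)·Dx^2  (order 2).
h: a_k = 12, 12, -60, -48, 60, 24, -72/5, -72/5, 468/35, -456/35, …
ICs: h(0) = 12, h′(0) = 12.

f: a_k = 4, 0, -18, 0, 27/2, 0, -81/20, 0, 729/1120, 0, …
g: a_k = 3, 3, -3/2, 3/2, -15/8, 21/8, -63/16, 99/16, -1287/128, 2145/128, …
f·g: L₀ = L_f ⊗_s L_g, ord ≤ 2·1.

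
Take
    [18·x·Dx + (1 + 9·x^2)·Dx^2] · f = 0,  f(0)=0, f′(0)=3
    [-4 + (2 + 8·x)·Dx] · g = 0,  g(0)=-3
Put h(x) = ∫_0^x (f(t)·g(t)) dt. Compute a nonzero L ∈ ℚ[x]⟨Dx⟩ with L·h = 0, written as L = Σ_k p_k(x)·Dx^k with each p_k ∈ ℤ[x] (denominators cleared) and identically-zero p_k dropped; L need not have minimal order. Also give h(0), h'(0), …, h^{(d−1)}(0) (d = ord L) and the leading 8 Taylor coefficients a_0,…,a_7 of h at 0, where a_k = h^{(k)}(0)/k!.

L = (12 - 36·x - 36·x^2)·Dx + (-4 + 2·x + 108·x^2 + 144·x^3)·Dx^2 + (1 + 8·x + 25·x^2 + 72·x^3 + 144·x^4)·Dx^3  (order 3).
h: a_k = 0, 0, -9/2, -6, 45/4, 18/5, -183/10, -2178/35, …
ICs: h(0) = 0, h′(0) = 0, h′′(0) = -9.

f: a_k = 0, 3, 0, -9, 0, 243/5, 0, -2187/7, …
g: a_k = -3, -6, 6, -12, 30, -84, 252, -792, …
h₀=f·g: eliminate ⇒ L₀, order ≤ 2·1.
Integrate: L := L₀·Dx.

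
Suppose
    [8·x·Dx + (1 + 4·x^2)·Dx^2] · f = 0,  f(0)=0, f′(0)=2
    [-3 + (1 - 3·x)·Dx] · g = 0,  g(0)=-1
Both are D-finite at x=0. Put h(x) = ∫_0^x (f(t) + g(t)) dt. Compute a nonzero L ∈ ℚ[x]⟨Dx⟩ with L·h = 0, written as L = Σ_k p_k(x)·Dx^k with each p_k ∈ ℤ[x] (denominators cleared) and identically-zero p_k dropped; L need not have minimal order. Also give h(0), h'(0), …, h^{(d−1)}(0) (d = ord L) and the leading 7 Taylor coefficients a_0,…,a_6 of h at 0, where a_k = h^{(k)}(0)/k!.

f: a_k = 0, 2, 0, -8/3, 0, 32/5, 0, …
g: a_k = -1, -3, -9, -27, -81, -243, -729, …
f+g: L₀ = lclm(L_f,L_g), ord ≤ 2+1.
h=∫₀ˣh₀: take L = L₀·Dx.
L = (24 - 288·x - 288·x^2)·Dx^2 + (-31 + 24·x - 204·x^2 - 288·x^3)·Dx^3 + (3 - 5·x - 20·x^3 - 48·x^4)·Dx^4  (order 4).
h: a_k = 0, -1, -1/2, -3, -89/12, -81/5, -1183/30, …
ICs: h(0) = 0, h′(0) = -1, h′′(0) = -1, h′′′(0) = -18.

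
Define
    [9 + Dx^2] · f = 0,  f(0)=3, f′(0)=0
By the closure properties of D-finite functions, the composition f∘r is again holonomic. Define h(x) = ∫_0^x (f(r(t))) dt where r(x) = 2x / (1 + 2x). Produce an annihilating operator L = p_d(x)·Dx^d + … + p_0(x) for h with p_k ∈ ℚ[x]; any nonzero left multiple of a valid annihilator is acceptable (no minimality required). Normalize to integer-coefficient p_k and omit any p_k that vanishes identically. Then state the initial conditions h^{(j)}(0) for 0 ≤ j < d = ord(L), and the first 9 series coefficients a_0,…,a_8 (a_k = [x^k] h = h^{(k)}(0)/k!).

f: a_k = 3, 0, -27/2, 0, 81/8, 0, -243/80, 0, 2187/4480, …
h₀=f(r): pull back L_f along r ⇒ L₀.
Integrate: L := L₀·Dx.
L = 36·Dx + (4 + 24·x + 48·x^2 + 32·x^3)·Dx^2 + (1 + 8·x + 24·x^2 + 32·x^3 + 16·x^4)·Dx^3  (order 3).
h: a_k = 0, 3, 0, -18, 54, -486/5, 72, 1404/5, -8262/5, …
ICs: h(0) = 0, h′(0) = 3, h′′(0) = 0.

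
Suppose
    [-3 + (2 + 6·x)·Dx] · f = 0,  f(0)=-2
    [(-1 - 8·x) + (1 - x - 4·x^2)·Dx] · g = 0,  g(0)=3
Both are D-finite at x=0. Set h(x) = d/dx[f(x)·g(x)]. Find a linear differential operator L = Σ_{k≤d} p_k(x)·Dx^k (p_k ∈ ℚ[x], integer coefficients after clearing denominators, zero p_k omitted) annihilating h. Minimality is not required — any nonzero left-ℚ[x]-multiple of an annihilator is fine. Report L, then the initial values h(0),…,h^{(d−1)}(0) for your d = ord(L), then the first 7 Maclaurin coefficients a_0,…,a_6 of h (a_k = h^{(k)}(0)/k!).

L = (43 + 474·x + 1491·x^2 + 2280·x^3 + 2160·x^4) + (-10 - 58·x - 78·x^2 + 242·x^3 + 960·x^4 + 864·x^5)·Dx  (order 1).
h: a_k = -15, -129/2, -2457/8, -13593/16, -423525/128, -2183607/256, -30679677/1024, …
ICs: h(0) = -15.

f: a_k = -2, -3, 9/4, -27/8, 405/64, -1701/128, 15309/512, …
g: a_k = 3, 3, 15, 27, 87, 195, 543, …
Sym-product of L_f,L_g gives L₀ (≤ ord 1).
Differentiate: ansatz ord ≤ ord L₀ ⇒ L.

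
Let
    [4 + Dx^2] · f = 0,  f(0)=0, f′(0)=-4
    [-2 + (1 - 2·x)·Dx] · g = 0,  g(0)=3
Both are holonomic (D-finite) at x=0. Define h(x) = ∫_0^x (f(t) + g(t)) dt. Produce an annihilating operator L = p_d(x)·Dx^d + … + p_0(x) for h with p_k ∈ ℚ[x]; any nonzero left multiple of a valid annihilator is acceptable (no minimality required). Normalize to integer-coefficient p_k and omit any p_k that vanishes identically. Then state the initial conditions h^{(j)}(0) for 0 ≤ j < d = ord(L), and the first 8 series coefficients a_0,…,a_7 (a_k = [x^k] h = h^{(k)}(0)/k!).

L = (-56 + 32·x - 32·x^2)·Dx + (12 - 40·x + 48·x^2 - 32·x^3)·Dx^2 + (-14 + 8·x - 8·x^2)·Dx^3 + (3 - 10·x + 12·x^2 - 8·x^3)·Dx^4  (order 4).
h: a_k = 0, 3, 1, 4, 20/3, 48/5, 716/45, 192/7, …
ICs: h(0) = 0, h′(0) = 3, h′′(0) = 2, h′′′(0) = 24.

f: a_k = 0, -4, 0, 8/3, 0, -8/15, 0, 16/315, …
g: a_k = 3, 6, 12, 24, 48, 96, 192, 384, …
Weyl lclm of L_f,L_g ⇒ L₀ (ord ≤ 3).
h=∫₀ˣh₀: take L = L₀·Dx.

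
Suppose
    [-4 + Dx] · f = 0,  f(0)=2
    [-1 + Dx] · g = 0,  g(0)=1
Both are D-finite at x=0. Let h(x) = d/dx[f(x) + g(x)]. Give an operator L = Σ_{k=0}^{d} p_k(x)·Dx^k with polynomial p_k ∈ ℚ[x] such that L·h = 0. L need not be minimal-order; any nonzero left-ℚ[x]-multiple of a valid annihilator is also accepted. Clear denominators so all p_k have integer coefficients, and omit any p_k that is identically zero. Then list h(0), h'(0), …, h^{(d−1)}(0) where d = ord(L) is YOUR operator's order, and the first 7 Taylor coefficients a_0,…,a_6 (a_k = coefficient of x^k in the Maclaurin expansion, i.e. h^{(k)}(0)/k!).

f: a_k = 2, 8, 16, 64/3, 64/3, 256/15, 512/45, …
g: a_k = 1, 1, 1/2, 1/6, 1/24, 1/120, 1/720, …
Sum ⇒ L₀ = lclm(L_f,L_g) in ℚ(x)⟨Dx⟩.
h=h₀': d/dx-closure on L₀ ⇒ L.
L = 4 - 5·Dx + Dx^2  (order 2).
h: a_k = 9, 33, 129/2, 171/2, 683/8, 2731/40, 3641/80, …
ICs: h(0) = 9, h′(0) = 33.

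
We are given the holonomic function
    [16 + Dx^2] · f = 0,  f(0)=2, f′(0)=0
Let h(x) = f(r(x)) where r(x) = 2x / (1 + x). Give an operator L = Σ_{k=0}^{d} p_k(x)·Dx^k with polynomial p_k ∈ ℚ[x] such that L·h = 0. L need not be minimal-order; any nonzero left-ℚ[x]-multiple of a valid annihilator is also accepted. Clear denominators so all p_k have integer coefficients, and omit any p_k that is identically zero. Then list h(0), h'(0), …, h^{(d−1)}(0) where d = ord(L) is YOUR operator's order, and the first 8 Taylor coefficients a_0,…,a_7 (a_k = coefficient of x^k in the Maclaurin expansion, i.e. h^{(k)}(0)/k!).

L = 64 + (2 + 6·x + 6·x^2 + 2·x^3)·Dx + (1 + 4·x + 6·x^2 + 4·x^3 + x^4)·Dx^2  (order 2).
h: a_k = 2, 0, -64, 128, 448/3, -3328/3, 106432/45, -10368/5, …
ICs: h(0) = 2, h′(0) = 0.

f: a_k = 2, 0, -16, 0, 64/3, 0, -512/45, 0, …
Substitute x→r, Dx→(1/r')Dx; clear ⇒ L₀.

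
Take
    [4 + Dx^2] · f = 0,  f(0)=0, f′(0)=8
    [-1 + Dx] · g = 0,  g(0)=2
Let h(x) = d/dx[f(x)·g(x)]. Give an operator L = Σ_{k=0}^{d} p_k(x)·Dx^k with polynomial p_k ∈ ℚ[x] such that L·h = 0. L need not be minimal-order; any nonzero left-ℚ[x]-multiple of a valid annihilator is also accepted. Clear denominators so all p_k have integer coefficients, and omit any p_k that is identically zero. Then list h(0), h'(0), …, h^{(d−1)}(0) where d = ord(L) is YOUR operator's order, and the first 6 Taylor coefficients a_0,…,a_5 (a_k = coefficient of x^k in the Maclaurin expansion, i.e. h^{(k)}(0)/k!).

L = 5 - 2·Dx + Dx^2  (order 2).
h: a_k = 16, 32, -8, -32, -38/3, 44/15, …
ICs: h(0) = 16, h′(0) = 32.

f: a_k = 0, 8, 0, -16/3, 0, 16/15, …
g: a_k = 2, 2, 1, 1/3, 1/12, 1/60, …
Sym-product of L_f,L_g gives L₀ (≤ ord 2).
Derive L from L₀ (diff closure).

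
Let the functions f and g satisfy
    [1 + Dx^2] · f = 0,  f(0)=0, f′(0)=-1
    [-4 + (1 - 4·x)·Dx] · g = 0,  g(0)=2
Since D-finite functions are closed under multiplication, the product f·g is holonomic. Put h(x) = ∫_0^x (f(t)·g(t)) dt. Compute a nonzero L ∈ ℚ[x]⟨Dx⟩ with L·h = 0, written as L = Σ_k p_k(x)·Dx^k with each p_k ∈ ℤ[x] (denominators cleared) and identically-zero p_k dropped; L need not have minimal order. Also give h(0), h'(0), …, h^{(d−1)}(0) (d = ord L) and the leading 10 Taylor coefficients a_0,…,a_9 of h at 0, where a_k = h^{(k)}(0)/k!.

L = (-1 + 4·x)·Dx + 8·Dx^2 + (-1 + 4·x)·Dx^3  (order 3).
h: a_k = 0, 0, -1, -8/3, -95/12, -76/3, -30401/360, -4343/15, -20429471/20160, -20429471/5670, …
ICs: h(0) = 0, h′(0) = 0, h′′(0) = -2.

f: a_k = 0, -1, 0, 1/6, 0, -1/120, 0, 1/5040, 0, -1/362880, …
g: a_k = 2, 8, 32, 128, 512, 2048, 8192, 32768, 131072, 524288, …
Sym-product of L_f,L_g gives L₀ (≤ ord 2).
h=∫₀ˣh₀: take L = L₀·Dx.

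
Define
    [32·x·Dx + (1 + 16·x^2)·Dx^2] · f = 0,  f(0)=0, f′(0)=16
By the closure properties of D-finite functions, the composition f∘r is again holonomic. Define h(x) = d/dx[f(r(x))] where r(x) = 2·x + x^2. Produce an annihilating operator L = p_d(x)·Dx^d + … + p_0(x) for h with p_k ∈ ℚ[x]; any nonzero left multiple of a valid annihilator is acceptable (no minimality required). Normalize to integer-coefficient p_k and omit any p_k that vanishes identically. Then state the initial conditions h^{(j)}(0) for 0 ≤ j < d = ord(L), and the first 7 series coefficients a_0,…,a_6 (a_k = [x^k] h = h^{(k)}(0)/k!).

f: a_k = 0, 16, 0, -256/3, 0, 4096/5, 0, …
f∘r: x↦r, Dx↦Dx/r' in L_f ⇒ L₀.
h=h₀': d/dx-closure on L₀ ⇒ L.
L = (-1 + 128·x + 256·x^2 + 192·x^3 + 48·x^4) + (1 + x + 64·x^2 + 128·x^3 + 80·x^4 + 16·x^5)·Dx  (order 1).
h: a_k = 32, 32, -2048, -4096, 128512, 392704, -7929856, …
ICs: h(0) = 32.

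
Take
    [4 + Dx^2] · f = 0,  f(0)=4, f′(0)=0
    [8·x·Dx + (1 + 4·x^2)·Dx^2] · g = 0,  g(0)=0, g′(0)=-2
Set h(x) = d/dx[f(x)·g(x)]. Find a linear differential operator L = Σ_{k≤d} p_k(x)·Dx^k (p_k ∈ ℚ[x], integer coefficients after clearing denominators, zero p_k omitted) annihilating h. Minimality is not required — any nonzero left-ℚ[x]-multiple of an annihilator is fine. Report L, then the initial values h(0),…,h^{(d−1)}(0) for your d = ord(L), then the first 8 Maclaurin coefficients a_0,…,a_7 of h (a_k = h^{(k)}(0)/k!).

f: a_k = 4, 0, -8, 0, 8/3, 0, -16/45, 0, …
g: a_k = 0, -2, 0, 8/3, 0, -32/5, 0, 128/7, …
Product ⇒ symmetric product L₀, ord ≤ 4.
h=h₀': d/dx-closure on L₀ ⇒ L.
L = (880 + 9408·x^2 + 59008·x^4 + 49152·x^6 + 24576·x^8 + 16384·x^10 + 32768·x^12) + (544·x + 9088·x^3 + 35840·x^5 + 40960·x^7 + 40960·x^9 + 32768·x^11)·Dx + (240 + 2720·x^2 + 17088·x^4 + 18944·x^6 + 16384·x^8 + 16384·x^10 + 16384·x^12)·Dx^2 + (136·x + 2272·x^3 + 8960·x^5 + 10240·x^7 + 10240·x^9 + 8192·x^11)·Dx^3 + (5 + 92·x^2 + 584·x^4 + 1664·x^6 + 2560·x^8 + 3072·x^10 + 2048·x^12)·Dx^4  (order 4).
h: a_k = -8, 0, 80, 0, -784/3, 0, 41632/45, 0, …
ICs: h(0) = -8, h′(0) = 0, h′′(0) = 160, h′′′(0) = 0.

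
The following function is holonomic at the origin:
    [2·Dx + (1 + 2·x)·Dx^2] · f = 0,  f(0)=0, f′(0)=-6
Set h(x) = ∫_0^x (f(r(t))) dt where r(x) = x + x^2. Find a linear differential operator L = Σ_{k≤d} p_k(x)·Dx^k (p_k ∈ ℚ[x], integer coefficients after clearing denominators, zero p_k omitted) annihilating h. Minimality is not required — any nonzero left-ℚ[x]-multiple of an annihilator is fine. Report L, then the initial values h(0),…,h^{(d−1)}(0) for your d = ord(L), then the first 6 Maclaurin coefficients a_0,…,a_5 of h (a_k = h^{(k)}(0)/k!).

L = (4·x + 4·x^2)·Dx^2 + (1 + 4·x + 6·x^2 + 4·x^3)·Dx^3  (order 3).
h: a_k = 0, 0, -3, 0, 1, -6/5, …
ICs: h(0) = 0, h′(0) = 0, h′′(0) = -6.

f: a_k = 0, -6, 6, -8, 12, -96/5, …
Change of var in L_f (x↦r) gives L₀.
∫: right-multiply L₀ by Dx.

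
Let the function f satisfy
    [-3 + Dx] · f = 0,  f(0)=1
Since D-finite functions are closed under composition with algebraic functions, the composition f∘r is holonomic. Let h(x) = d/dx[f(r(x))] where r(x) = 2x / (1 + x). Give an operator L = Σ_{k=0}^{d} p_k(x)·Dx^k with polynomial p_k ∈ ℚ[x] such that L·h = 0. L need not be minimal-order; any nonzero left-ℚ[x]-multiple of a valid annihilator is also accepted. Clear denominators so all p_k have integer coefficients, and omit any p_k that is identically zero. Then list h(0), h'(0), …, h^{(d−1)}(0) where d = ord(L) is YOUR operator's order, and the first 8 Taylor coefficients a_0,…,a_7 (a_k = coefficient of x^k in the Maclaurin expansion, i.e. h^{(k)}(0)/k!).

L = (4 - 2·x) + (-1 - 2·x - x^2)·Dx  (order 1).
h: a_k = 6, 24, 18, -24, -6, 144/5, -114/5, -96/35, …
ICs: h(0) = 6.

f: a_k = 1, 3, 9/2, 9/2, 27/8, 81/40, 81/80, 243/560, …
f∘r: x↦r, Dx↦Dx/r' in L_f ⇒ L₀.
Derive L from L₀ (diff closure).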